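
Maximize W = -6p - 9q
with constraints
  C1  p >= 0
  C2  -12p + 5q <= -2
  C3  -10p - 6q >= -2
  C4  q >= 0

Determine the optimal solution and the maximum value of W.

Feasible corners and W = -6p - 9q:
  (11/61, 2/61) → W = -84/61
  (1/6, 0) → W = -1
  (1/5, 0) → W = -6/5

At the optimal vertex, -12p + 5q = -2 and q = 0.
Solving simultaneously gives p = 1/6, q = 0.

p = 1/6, q = 0, maximum W = -1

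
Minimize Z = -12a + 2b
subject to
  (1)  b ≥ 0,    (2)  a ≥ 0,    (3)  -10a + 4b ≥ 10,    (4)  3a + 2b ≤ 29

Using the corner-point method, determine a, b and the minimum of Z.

a = 3, b = 10, minimum Z = -16

Vertices and Z = -12a + 2b:
  (0, 5/2) → Z = 5
  (0, 29/2) → Z = 29
  (3, 10) → Z = -16

The optimum lies where -10a + 4b = 10 and 3a + 2b = 29.
Solving simultaneously gives a = 3, b = 10.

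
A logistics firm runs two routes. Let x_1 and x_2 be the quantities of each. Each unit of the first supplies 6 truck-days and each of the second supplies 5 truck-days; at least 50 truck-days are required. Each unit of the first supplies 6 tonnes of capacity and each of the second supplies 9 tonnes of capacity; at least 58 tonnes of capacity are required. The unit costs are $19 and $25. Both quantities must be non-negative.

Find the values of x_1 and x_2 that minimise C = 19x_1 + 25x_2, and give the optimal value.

x_1 = 20/3, x_2 = 2, minimum C = 530/3

Extreme points and C = 19x_1 + 25x_2:
  (0, 10) → C = 250
  (29/3, 0) → C = 551/3
  (20/3, 2) → C = 530/3
The feasible region is unbounded (it extends along (0, 1), (1, 0)), but C strictly increases along every unbounded feasible direction, so there is no improving ray and the minimum is attained at a vertex.

The binding constraints are 6x_1 + 5x_2 = 50 and 6x_1 + 9x_2 = 58.
Solving simultaneously gives x_1 = 20/3, x_2 = 2.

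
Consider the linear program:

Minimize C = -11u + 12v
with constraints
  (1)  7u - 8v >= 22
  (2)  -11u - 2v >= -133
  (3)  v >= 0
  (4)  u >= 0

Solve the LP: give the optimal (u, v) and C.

Extreme points and C = -11u + 12v:
  (554/51, 689/102) → C = -1960/51
  (22/7, 0) → C = -242/7
  (133/11, 0) → C = -133

At the optimal vertex, -11u - 2v = -133 and v = 0.
Solving simultaneously gives u = 133/11, v = 0.

u = 133/11, v = 0, minimum C = -133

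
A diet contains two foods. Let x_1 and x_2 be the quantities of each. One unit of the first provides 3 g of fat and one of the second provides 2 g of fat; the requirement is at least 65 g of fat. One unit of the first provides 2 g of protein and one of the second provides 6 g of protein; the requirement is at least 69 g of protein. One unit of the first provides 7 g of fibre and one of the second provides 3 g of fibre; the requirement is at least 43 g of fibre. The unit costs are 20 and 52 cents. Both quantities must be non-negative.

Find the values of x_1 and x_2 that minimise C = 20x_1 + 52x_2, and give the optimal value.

x_1 = 18, x_2 = 11/2, minimum C = 646

Extreme points and C = 20x_1 + 52x_2:
  (0, 65/2) → C = 1690
  (69/2, 0) → C = 690
  (18, 11/2) → C = 646
The feasible region is unbounded (it extends along (0, 1), (1, 0)), but C strictly increases along every unbounded feasible direction, so there is no improving ray and the minimum is attained at a vertex.

The binding constraints are 3x_1 + 2x_2 = 65 and 2x_1 + 6x_2 = 69.
Solving simultaneously gives x_1 = 18, x_2 = 11/2.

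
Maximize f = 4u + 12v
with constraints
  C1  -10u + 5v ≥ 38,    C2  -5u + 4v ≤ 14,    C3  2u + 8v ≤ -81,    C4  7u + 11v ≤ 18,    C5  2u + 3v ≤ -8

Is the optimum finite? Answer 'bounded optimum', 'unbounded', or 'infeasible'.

bounded optimum

Extreme points and f = 4u + 12v:
  (-709/90, -367/45) → f = -5822/45
  (-109/12, -377/48) → f = -1567/12
The feasible region has finitely many vertices and no improving ray; the maximum is -5822/45 at (-709/90, -367/45).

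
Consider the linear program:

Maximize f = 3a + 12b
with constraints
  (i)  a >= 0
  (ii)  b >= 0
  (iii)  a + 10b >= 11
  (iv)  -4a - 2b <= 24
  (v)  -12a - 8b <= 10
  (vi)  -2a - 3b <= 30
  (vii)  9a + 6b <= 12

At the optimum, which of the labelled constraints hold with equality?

Corner points and f = 3a + 12b:
  (0, 11/10) → f = 66/5
  (0, 2) → f = 24
  (9/14, 29/28) → f = 201/14

The maximum is at (0, 2). Substituting into each constraint, equality holds for (i) and (vii); the remaining constraints have slack.

(i) and (vii)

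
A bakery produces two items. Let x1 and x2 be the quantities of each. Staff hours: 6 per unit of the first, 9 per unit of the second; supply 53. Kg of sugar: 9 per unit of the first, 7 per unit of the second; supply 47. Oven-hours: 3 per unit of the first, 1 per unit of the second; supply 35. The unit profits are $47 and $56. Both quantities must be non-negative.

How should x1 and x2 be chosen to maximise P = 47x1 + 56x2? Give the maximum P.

x1 = 4/3, x2 = 5, maximum P = 1028/3

Vertices and P = 47x1 + 56x2:
  (0, 0) → P = 0
  (0, 53/9) → P = 2968/9
  (47/9, 0) → P = 2209/9
  (4/3, 5) → P = 1028/3

The binding constraints are 6x1 + 9x2 = 53 and 9x1 + 7x2 = 47.
Solving simultaneously gives x1 = 4/3, x2 = 5.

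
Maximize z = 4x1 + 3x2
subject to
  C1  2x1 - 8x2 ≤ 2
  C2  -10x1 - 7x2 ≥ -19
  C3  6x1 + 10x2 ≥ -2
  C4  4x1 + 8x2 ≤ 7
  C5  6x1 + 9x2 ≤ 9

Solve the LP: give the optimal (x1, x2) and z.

Corner points and z = 4x1 + 3x2:
  (1/17, -4/17) → z = -8/17
  (15/11, 1/11) → z = 63/11
  (-43/4, 25/4) → z = -97/4
  (3/4, 1/2) → z = 9/2

x1 = 15/11, x2 = 1/11, maximum z = 63/11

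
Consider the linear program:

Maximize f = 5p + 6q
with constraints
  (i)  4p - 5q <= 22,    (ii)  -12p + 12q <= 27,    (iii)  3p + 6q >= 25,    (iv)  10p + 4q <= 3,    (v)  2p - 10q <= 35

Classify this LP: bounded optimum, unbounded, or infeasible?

The boundaries 4p - 5q = 22 and 3p + 6q = 25 meet at (257/39, 34/39), but that point violates 10p + 4q ≤ 3. Every candidate vertex is excluded by some other constraint, so the feasible region is empty.

infeasible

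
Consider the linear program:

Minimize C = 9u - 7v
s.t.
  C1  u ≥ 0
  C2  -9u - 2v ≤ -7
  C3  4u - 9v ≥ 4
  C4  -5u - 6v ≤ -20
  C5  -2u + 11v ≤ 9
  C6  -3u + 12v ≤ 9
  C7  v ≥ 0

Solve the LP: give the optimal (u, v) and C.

Corner points and C = 9u - 7v:
  (68/23, 20/23) → C = 472/23
  (125/26, 22/13) → C = 817/26
  (4, 0) → C = 36
The feasible region is unbounded (it extends along (11, 2), (1, 0)), but C strictly increases along every unbounded feasible direction, so there is no improving ray and the minimum is attained at a vertex.

u = 68/23, v = 20/23, minimum C = 472/23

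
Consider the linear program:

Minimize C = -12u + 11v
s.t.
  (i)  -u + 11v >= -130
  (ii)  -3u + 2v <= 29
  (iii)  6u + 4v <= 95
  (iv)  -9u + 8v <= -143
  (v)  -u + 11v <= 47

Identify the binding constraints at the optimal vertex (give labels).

(i) and (iii)

Corner points and C = -12u + 11v:
  (313/14, -137/14) → C = -5263/14
  (41/7, -79/7) → C = -1361/7
  (111/7, -1/28) → C = -5339/28

The minimum is at (313/14, -137/14). Substituting into each constraint, equality holds for (i) and (iii); the remaining constraints have slack.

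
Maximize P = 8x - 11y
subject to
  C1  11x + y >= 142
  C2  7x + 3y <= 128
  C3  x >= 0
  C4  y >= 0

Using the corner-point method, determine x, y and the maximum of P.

Vertices and P = 8x - 11y:
  (149/13, 207/13) → P = -1085/13
  (142/11, 0) → P = 1136/11
  (128/7, 0) → P = 1024/7

x = 128/7, y = 0, maximum P = 1024/7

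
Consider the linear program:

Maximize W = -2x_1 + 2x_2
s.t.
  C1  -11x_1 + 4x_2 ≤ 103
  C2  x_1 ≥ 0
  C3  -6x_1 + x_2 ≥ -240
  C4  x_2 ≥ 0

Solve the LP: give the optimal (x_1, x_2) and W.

Vertices and W = -2x_1 + 2x_2:
  (0, 103/4) → W = 103/2
  (1063/13, 3258/13) → W = 4390/13
  (0, 0) → W = 0
  (40, 0) → W = -80

x_1 = 1063/13, x_2 = 3258/13, maximum W = 4390/13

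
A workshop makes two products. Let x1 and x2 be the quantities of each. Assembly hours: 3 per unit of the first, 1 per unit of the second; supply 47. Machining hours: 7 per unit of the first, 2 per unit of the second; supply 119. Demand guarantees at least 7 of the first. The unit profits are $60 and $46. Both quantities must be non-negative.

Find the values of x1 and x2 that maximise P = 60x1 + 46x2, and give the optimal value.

x1 = 7, x2 = 26, maximum P = 1616

Vertices and P = 60x1 + 46x2:
  (47/3, 0) → P = 940
  (7, 0) → P = 420
  (7, 26) → P = 1616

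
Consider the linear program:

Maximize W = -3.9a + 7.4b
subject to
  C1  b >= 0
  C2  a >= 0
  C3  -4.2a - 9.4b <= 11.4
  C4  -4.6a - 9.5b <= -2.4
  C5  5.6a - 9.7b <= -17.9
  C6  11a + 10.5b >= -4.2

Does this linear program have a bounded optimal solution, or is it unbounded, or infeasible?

From the feasible point (0, 179/97), moving in the direction (0, 1) keeps every constraint satisfied while W increases without bound.

unbounded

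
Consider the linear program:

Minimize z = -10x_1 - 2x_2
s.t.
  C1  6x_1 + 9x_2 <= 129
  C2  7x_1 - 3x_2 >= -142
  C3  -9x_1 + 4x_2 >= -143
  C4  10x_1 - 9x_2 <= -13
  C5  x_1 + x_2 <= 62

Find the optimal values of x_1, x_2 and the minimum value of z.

Vertices and z = -10x_1 - 2x_2:
  (-11, 65/3) → z = 200/3
  (29/4, 19/2) → z = -183/2
  (-413/11, -443/11) → z = 456

The optimum lies where 6x_1 + 9x_2 = 129 and 10x_1 - 9x_2 = -13.
Solving simultaneously gives x_1 = 29/4, x_2 = 19/2.

x_1 = 29/4, x_2 = 19/2, minimum z = -183/2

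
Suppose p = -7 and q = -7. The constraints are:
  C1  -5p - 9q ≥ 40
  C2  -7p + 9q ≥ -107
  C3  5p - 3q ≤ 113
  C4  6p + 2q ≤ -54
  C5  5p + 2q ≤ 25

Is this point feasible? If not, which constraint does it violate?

feasible

C1: 98 ≥ 40 ✓
C2: -14 ≥ -107 ✓
C3: -14 ≤ 113 ✓
C4: -56 ≤ -54 ✓
C5: -49 ≤ 25 ✓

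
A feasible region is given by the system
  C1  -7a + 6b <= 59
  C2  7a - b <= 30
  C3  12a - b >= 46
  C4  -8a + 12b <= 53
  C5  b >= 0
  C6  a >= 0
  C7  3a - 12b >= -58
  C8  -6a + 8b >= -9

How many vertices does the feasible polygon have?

The feasible vertices (each the meet of two boundaries and inside every other half-plane) are:
  (418/81, 496/81)
  (231/50, 117/50)
  (610/141, 278/47)
  (359/90, 28/15)

4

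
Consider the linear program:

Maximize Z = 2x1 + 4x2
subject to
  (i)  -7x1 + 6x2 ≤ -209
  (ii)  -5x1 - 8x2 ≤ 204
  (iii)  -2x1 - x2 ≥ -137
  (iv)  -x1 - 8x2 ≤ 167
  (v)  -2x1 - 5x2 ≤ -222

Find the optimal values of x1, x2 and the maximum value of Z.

x1 = 1031/19, x2 = 541/19, maximum Z = 4226/19

Extreme points and Z = 2x1 + 4x2:
  (1031/19, 541/19) → Z = 4226/19
  (2377/47, 1136/47) → Z = 9298/47
  (463/8, 85/4) → Z = 803/4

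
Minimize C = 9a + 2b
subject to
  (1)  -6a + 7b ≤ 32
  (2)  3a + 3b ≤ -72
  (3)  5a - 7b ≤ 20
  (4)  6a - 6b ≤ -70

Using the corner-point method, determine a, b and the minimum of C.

Corner points and C = 9a + 2b:
  (-52, -40) → C = -548
  (-149/3, -38) → C = -523
  (-305/6, -235/6) → C = -3215/6

a = -52, b = -40, minimum C = -548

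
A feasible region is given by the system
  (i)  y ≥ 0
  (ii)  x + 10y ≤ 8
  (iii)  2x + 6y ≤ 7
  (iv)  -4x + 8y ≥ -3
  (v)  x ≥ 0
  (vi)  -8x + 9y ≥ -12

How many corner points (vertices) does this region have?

Pairwise boundary intersections that survive every other constraint:
  (3/4, 0)
  (0, 0)
  (11/7, 9/14)
  (0, 4/5)
  (37/20, 11/20)

5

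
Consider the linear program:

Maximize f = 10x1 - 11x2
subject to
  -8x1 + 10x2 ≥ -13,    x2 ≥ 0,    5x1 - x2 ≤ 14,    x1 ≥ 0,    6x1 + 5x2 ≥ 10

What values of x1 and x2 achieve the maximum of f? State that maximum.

Extreme points and f = 10x1 - 11x2:
  (127/42, 47/42) → f = 251/14
  (33/20, 1/50) → f = 407/25
  (0, 2) → f = -22
The feasible region is unbounded (it extends along (0, 1), (1, 5)), but f strictly decreases along every unbounded feasible direction, so there is no improving ray and the maximum is attained at a vertex.

At the optimal vertex, -8x1 + 10x2 = -13 and 5x1 - x2 = 14.
Solving simultaneously gives x1 = 127/42, x2 = 47/42.

x1 = 127/42, x2 = 47/42, maximum f = 251/14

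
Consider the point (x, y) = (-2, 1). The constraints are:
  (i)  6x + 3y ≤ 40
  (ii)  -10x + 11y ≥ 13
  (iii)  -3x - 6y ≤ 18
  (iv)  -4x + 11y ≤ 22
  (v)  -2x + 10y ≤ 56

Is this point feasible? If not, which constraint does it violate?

feasible

(i): -9 ≤ 40 ✓
(ii): 31 ≥ 13 ✓
(iii): 0 ≤ 18 ✓
(iv): 19 ≤ 22 ✓
(v): 14 ≤ 56 ✓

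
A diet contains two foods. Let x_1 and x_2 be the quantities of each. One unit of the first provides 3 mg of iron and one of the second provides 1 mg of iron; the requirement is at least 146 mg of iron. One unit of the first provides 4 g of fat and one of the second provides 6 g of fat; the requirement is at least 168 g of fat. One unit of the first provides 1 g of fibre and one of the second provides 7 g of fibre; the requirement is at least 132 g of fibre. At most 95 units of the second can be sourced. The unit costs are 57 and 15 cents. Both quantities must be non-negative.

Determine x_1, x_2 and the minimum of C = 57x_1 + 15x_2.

The feasible region is unbounded (it extends along (1, 0)), but C strictly increases along every unbounded feasible direction, so there is no improving ray and the minimum is attained at a vertex.

At the optimal vertex, 3x_1 + x_2 = 146 and x_2 = 95.
Solving simultaneously gives x_1 = 17, x_2 = 95.

x_1 = 17, x_2 = 95, minimum C = 2394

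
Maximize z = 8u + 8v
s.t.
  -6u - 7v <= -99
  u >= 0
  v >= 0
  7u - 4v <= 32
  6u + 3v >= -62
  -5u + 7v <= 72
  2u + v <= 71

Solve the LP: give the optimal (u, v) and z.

Corner points and z = 8u + 8v:
  (620/73, 501/73) → z = 8968/73
  (27/11, 927/77) → z = 8928/77
  (512/29, 664/29) → z = 9408/29

u = 512/29, v = 664/29, maximum z = 9408/29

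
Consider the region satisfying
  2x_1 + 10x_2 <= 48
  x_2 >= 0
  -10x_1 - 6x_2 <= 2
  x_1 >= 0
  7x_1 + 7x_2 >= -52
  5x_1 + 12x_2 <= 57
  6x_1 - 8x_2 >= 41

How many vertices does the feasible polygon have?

Of the 21 pairwise boundary intersections, those satisfying every inequality are:
  (57/5, 0)
  (41/6, 0)
  (237/28, 137/112)

3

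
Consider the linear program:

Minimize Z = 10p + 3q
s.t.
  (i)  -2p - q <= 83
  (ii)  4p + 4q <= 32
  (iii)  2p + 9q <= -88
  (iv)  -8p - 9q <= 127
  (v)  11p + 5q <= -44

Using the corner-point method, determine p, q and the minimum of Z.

p = -13/2, q = -25/3, minimum Z = -90

Feasible corners and Z = 10p + 3q:
  (-13/2, -25/3) → Z = -90
  (44/89, -880/89) → Z = -2200/89
  (239/59, -1045/59) → Z = -745/59

The optimum lies where 2p + 9q = -88 and -8p - 9q = 127.
Solving simultaneously gives p = -13/2, q = -25/3.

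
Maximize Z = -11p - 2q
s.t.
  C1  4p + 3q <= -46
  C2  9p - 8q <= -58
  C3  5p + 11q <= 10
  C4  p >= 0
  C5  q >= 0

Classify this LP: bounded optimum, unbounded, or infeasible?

infeasible

The boundaries 4p + 3q = -46 and 5p + 11q = 10 meet at (-536/29, 270/29), but that point violates p ≥ 0. Every candidate vertex is excluded by some other constraint, so the feasible region is empty.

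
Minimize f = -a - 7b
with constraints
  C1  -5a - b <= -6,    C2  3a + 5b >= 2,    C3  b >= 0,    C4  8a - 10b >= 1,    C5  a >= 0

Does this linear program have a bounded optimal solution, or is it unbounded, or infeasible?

unbounded

From the feasible point (6/5, 0), moving in the direction (10, 8) keeps every constraint satisfied while f decreases without bound.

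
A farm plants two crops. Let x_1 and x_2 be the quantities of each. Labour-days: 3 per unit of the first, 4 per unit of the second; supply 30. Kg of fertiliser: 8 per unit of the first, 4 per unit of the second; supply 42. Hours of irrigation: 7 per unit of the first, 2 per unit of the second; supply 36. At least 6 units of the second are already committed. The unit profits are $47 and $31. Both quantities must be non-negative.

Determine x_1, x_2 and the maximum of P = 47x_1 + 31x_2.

x_1 = 2, x_2 = 6, maximum P = 280

Vertices and P = 47x_1 + 31x_2:
  (0, 15/2) → P = 465/2
  (0, 6) → P = 186
  (2, 6) → P = 280

At the optimal vertex, 3x_1 + 4x_2 = 30 and x_2 = 6.
Solving simultaneously gives x_1 = 2, x_2 = 6.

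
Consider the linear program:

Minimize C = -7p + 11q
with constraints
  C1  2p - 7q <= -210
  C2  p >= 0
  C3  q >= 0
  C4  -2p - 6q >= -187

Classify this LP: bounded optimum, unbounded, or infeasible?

bounded optimum

Feasible corners and C = -7p + 11q:
  (0, 30) → C = 330
  (49/26, 397/13) → C = 8391/26
  (0, 187/6) → C = 2057/6
The feasible region has finitely many vertices and no improving ray; the minimum is 8391/26 at (49/26, 397/13).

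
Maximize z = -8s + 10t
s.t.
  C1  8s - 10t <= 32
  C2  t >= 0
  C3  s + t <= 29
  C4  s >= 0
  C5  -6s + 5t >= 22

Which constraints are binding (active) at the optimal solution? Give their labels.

Corner points and z = -8s + 10t:
  (0, 29) → z = 290
  (123/11, 196/11) → z = 976/11
  (0, 22/5) → z = 44

The maximum is at (0, 29). Substituting into each constraint, equality holds for C3 and C4; the remaining constraints have slack.

C3 and C4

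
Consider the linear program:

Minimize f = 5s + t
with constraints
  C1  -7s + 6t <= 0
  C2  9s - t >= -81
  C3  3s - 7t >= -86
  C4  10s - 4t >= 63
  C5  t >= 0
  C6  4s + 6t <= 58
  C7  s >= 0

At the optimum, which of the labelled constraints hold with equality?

Corner points and f = 5s + t:
  (63/10, 0) → f = 63/2
  (305/38, 82/19) → f = 1689/38
  (29/2, 0) → f = 145/2

The minimum is at (63/10, 0). Substituting into each constraint, equality holds for C4 and C5; the remaining constraints have slack.

C4 and C5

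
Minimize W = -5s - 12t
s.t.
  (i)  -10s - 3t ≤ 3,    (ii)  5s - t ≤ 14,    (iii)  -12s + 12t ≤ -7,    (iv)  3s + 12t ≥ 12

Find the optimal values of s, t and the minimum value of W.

s = 161/48, t = 133/48, minimum W = -2401/48

Corner points and W = -5s - 12t:
  (161/48, 133/48) → W = -2401/48
  (20/7, 2/7) → W = -124/7
  (19/15, 41/60) → W = -218/15

At the optimal vertex, 5s - t = 14 and -12s + 12t = -7.
Solving simultaneously gives s = 161/48, t = 133/48.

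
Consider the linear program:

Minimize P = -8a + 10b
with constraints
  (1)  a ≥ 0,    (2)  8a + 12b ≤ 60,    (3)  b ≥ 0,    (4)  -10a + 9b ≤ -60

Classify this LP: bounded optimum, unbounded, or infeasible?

bounded optimum

Feasible corners and P = -8a + 10b:
  (15/2, 0) → P = -60
  (105/16, 5/8) → P = -185/4
  (6, 0) → P = -48
The feasible region has finitely many vertices and no improving ray; the minimum is -60 at (15/2, 0).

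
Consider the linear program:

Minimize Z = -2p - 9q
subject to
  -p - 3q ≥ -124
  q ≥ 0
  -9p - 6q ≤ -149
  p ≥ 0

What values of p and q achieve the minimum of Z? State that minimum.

Vertices and Z = -2p - 9q:
  (124, 0) → Z = -248
  (0, 124/3) → Z = -372
  (149/9, 0) → Z = -298/9
  (0, 149/6) → Z = -447/2

At the optimal vertex, -p - 3q = -124 and p = 0.
Solving simultaneously gives p = 0, q = 124/3.

p = 0, q = 124/3, minimum Z = -372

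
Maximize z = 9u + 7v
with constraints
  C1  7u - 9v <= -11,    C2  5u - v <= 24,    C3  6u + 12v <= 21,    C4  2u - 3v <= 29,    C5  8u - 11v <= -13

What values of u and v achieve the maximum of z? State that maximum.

Extreme points and z = 9u + 7v:
  (19/46, 71/46) → z = 334/23
  (-4/5, 3/5) → z = -3
  (-179, -129) → z = -2514
The feasible region is unbounded (it extends along (-3, -2), (-2, 1)), but z strictly decreases along every unbounded feasible direction, so there is no improving ray and the maximum is attained at a vertex.

u = 19/46, v = 71/46, maximum z = 334/23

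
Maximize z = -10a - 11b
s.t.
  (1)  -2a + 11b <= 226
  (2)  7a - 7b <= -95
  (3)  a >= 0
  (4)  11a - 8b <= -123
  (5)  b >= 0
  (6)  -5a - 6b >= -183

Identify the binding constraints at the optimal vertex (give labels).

Feasible corners and z = -10a - 11b:
  (0, 226/11) → z = -226
  (13/3, 64/3) → z = -278
  (0, 123/8) → z = -1353/8

The maximum is at (0, 123/8). Substituting into each constraint, equality holds for (3) and (4); the remaining constraints have slack.

(3) and (4)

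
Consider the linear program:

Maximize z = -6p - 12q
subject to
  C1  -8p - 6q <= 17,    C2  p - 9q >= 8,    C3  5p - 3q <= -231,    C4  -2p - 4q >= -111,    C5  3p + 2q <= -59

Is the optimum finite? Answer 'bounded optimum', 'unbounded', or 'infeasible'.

infeasible

The boundaries p - 9q = 8 and 5p - 3q = -231 meet at (-701/14, -271/42), but that point violates -8p - 6q ≤ 17. Every candidate vertex is excluded by some other constraint, so the feasible region is empty.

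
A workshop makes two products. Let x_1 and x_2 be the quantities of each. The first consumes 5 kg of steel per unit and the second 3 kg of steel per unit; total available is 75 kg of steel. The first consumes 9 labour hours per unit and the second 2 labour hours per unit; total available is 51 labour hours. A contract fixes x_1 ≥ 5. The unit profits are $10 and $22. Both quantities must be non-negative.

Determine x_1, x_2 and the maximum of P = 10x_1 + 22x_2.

Vertices and P = 10x_1 + 22x_2:
  (17/3, 0) → P = 170/3
  (5, 0) → P = 50
  (5, 3) → P = 116

The binding constraints are 9x_1 + 2x_2 = 51 and x_1 = 5.
Solving simultaneously gives x_1 = 5, x_2 = 3.

x_1 = 5, x_2 = 3, maximum P = 116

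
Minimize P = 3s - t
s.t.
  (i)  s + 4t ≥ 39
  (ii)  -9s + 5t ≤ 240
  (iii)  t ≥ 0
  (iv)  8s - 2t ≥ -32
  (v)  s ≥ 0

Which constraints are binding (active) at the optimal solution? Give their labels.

(ii) and (iv)

Feasible corners and P = 3s - t:
  (39, 0) → P = 117
  (0, 39/4) → P = -39/4
  (160/11, 816/11) → P = -336/11
  (0, 16) → P = -16
The feasible region is unbounded (it extends along (1, 0), (5, 9)), but P strictly increases along every unbounded feasible direction, so there is no improving ray and the minimum is attained at a vertex.

The minimum is at (160/11, 816/11). Substituting into each constraint, equality holds for (ii) and (iv); the remaining constraints have slack.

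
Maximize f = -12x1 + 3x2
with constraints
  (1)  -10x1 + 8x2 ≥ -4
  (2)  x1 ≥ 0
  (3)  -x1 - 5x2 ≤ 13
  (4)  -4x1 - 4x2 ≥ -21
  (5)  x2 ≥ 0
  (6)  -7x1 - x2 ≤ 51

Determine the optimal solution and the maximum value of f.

x1 = 0, x2 = 21/4, maximum f = 63/4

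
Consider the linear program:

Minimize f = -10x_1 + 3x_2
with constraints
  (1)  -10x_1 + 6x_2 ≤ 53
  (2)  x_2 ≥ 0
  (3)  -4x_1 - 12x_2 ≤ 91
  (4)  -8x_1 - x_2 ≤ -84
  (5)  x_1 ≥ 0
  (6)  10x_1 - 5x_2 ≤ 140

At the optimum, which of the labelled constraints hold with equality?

(1) and (6)

Corner points and f = -10x_1 + 3x_2:
  (451/58, 632/29) → f = -359/29
  (221/2, 193) → f = -526
  (21/2, 0) → f = -105
  (14, 0) → f = -140

The minimum is at (221/2, 193). Substituting into each constraint, equality holds for (1) and (6); the remaining constraints have slack.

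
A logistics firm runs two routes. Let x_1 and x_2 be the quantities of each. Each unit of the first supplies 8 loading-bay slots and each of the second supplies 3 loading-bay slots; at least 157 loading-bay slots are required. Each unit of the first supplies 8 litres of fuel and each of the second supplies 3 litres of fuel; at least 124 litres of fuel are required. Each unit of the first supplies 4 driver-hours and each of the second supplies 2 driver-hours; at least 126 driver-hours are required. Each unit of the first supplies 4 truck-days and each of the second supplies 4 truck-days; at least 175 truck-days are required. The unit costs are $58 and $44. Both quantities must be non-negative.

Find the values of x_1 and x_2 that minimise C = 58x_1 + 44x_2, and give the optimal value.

x_1 = 77/4, x_2 = 49/2, minimum C = 4389/2

Corner points and C = 58x_1 + 44x_2:
  (0, 63) → C = 2772
  (175/4, 0) → C = 5075/2
  (77/4, 49/2) → C = 4389/2
The feasible region is unbounded (it extends along (0, 1), (1, 0)), but C strictly increases along every unbounded feasible direction, so there is no improving ray and the minimum is attained at a vertex.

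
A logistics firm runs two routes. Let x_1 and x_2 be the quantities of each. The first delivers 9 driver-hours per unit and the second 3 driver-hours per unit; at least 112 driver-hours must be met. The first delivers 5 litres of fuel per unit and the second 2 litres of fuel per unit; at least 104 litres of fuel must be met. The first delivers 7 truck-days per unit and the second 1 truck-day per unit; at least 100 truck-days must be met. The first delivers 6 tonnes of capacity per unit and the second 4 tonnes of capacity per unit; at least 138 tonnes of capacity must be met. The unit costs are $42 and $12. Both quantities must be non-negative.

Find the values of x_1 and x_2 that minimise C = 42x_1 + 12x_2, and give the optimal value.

x_1 = 32/3, x_2 = 76/3, minimum C = 752

Feasible corners and C = 42x_1 + 12x_2:
  (0, 100) → C = 1200
  (23, 0) → C = 966
  (32/3, 76/3) → C = 752
  (35/2, 33/4) → C = 834
The feasible region is unbounded (it extends along (0, 1), (1, 0)), but C strictly increases along every unbounded feasible direction, so there is no improving ray and the minimum is attained at a vertex.

The optimum lies where 5x_1 + 2x_2 = 104 and 7x_1 + x_2 = 100.
Solving simultaneously gives x_1 = 32/3, x_2 = 76/3.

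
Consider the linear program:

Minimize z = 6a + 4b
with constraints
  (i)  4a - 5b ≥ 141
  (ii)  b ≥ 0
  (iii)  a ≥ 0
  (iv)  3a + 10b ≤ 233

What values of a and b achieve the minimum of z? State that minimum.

a = 141/4, b = 0, minimum z = 423/2

Corner points and z = 6a + 4b:
  (141/4, 0) → z = 423/2
  (515/11, 509/55) → z = 17486/55
  (233/3, 0) → z = 466

The binding constraints are 4a - 5b = 141 and b = 0.
Solving simultaneously gives a = 141/4, b = 0.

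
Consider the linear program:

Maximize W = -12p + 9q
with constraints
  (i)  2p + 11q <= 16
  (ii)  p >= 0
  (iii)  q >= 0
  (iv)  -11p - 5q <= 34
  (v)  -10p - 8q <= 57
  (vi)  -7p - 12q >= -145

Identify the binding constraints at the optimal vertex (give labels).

(i) and (ii)

Vertices and W = -12p + 9q:
  (0, 16/11) → W = 144/11
  (8, 0) → W = -96
  (0, 0) → W = 0

The maximum is at (0, 16/11). Substituting into each constraint, equality holds for (i) and (ii); the remaining constraints have slack.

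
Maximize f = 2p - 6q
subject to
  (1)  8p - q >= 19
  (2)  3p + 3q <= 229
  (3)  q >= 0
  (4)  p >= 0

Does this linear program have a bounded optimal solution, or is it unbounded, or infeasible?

Corner points and f = 2p - 6q:
  (286/27, 1775/27) → f = -10078/27
  (19/8, 0) → f = 19/4
  (229/3, 0) → f = 458/3
The feasible region has finitely many vertices and no improving ray; the maximum is 458/3 at (229/3, 0).

bounded optimum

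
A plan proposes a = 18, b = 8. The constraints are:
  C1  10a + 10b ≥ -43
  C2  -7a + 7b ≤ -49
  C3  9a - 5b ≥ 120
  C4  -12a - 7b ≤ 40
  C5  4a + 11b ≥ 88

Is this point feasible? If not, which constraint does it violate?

feasible

C1: 260 ≥ -43 ✓
C2: -70 ≤ -49 ✓
C3: 122 ≥ 120 ✓
C4: -272 ≤ 40 ✓
C5: 160 ≥ 88 ✓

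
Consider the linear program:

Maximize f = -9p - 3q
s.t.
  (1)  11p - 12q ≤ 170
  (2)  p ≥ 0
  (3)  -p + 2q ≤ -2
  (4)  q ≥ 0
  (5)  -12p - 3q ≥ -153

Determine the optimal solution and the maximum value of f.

p = 2, q = 0, maximum f = -18

Corner points and f = -9p - 3q:
  (2, 0) → f = -18
  (104/9, 43/9) → f = -355/3
  (51/4, 0) → f = -459/4

At the optimal vertex, -p + 2q = -2 and q = 0.
Solving simultaneously gives p = 2, q = 0.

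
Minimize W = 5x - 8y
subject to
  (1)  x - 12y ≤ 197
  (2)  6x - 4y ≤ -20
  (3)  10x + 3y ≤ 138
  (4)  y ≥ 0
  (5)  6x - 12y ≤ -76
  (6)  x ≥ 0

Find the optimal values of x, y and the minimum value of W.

Extreme points and W = 5x - 8y:
  (246/29, 514/29) → W = -2882/29
  (4/3, 7) → W = -148/3
  (0, 46) → W = -368
  (0, 19/3) → W = -152/3

x = 0, y = 46, minimum W = -368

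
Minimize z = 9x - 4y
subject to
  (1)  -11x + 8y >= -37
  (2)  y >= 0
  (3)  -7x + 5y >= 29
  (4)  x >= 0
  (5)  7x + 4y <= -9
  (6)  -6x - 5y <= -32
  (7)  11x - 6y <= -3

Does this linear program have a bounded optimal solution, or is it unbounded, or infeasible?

infeasible

The boundaries -7x + 5y = 29 and -6x - 5y = -32 meet at (3/13, 398/65), but that point violates 7x + 4y ≤ -9. Every candidate vertex is excluded by some other constraint, so the feasible region is empty.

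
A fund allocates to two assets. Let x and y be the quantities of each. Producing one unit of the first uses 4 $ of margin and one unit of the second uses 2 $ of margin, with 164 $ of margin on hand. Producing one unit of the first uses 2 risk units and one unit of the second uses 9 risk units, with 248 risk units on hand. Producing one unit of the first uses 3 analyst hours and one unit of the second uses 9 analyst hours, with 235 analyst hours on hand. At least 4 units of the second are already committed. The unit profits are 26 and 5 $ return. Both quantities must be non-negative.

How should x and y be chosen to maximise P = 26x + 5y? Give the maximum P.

x = 39, y = 4, maximum P = 1034

Corner points and P = 26x + 5y:
  (0, 235/9) → P = 1175/9
  (0, 4) → P = 20
  (503/15, 224/15) → P = 14198/15
  (39, 4) → P = 1034

The optimum lies where 4x + 2y = 164 and y = 4.
Solving simultaneously gives x = 39, y = 4.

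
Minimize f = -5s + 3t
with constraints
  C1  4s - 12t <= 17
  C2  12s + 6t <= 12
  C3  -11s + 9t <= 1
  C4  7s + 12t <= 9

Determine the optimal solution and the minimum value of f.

s = 41/28, t = -13/14, minimum f = -283/28

Vertices and f = -5s + 3t:
  (41/28, -13/14) → f = -283/28
  (-55/32, -191/96) → f = 21/8
  (15/17, 4/17) → f = -63/17
  (23/65, 106/195) → f = -9/65

The optimum lies where 4s - 12t = 17 and 12s + 6t = 12.
Solving simultaneously gives s = 41/28, t = -13/14.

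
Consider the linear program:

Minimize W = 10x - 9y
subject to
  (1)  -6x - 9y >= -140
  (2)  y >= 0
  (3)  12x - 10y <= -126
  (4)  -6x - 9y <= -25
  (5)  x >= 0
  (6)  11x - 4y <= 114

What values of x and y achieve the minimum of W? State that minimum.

x = 0, y = 140/9, minimum W = -140

Corner points and W = 10x - 9y:
  (19/12, 29/2) → W = -344/3
  (0, 140/9) → W = -140
  (0, 63/5) → W = -567/5

The optimum lies where -6x - 9y = -140 and x = 0.
Solving simultaneously gives x = 0, y = 140/9.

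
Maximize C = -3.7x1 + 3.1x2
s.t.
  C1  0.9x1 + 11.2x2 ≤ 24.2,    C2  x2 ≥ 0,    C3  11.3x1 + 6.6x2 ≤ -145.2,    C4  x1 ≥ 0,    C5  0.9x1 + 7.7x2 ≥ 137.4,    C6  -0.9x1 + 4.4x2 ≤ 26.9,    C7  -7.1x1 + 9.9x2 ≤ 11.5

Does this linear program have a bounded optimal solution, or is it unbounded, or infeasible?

infeasible

The boundaries -0.9x1 + 4.4x2 = 26.9 and -7.1x1 + 9.9x2 = 11.5 meet at (1961/203, 18064/2233), but that point violates 0.9x1 + 11.2x2 ≤ 24.2. Every candidate vertex is excluded by some other constraint, so the feasible region is empty.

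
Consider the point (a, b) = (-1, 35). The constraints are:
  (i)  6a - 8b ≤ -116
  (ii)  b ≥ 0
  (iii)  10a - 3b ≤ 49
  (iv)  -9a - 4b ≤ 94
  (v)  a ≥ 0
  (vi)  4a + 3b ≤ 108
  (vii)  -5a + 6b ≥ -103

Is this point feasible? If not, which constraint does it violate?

not feasible — violates (v)

Constraint (v): a = -1, which is not ≥ 0. All other constraints are satisfied.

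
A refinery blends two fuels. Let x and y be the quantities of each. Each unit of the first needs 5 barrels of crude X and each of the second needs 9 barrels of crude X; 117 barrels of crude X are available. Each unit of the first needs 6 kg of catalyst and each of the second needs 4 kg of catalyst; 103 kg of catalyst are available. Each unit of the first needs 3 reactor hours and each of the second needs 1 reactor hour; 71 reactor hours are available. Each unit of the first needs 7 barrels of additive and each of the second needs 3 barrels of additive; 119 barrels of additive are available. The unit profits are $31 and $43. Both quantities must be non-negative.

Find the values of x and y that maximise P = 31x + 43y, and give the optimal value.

Corner points and P = 31x + 43y:
  (0, 0) → P = 0
  (0, 13) → P = 559
  (17, 0) → P = 527
  (27/2, 11/2) → P = 655
  (167/10, 7/10) → P = 2739/5

x = 27/2, y = 11/2, maximum P = 655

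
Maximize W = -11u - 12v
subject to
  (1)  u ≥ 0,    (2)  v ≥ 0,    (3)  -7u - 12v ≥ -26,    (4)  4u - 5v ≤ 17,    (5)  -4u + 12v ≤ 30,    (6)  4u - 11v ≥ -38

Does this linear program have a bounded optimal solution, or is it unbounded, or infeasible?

bounded optimum

Corner points and W = -11u - 12v:
  (0, 0) → W = 0
  (0, 13/6) → W = -26
  (26/7, 0) → W = -286/7
The feasible region has finitely many vertices and no improving ray; the maximum is 0 at (0, 0).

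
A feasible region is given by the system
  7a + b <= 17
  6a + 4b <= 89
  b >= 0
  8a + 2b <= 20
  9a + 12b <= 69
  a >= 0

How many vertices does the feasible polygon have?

5

Intersecting each pair of boundary lines and keeping only the points that satisfy every inequality leaves:
  (17/7, 0)
  (7/3, 2/3)
  (0, 0)
  (17/13, 62/13)
  (0, 23/4)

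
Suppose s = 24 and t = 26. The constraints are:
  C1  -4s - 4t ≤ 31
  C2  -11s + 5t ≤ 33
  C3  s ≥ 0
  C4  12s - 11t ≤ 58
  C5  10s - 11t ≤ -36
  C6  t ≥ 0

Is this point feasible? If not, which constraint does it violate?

C1: -200 ≤ 31 ✓
C2: -134 ≤ 33 ✓
C3: 24 ≥ 0 ✓
C4: 2 ≤ 58 ✓
C5: -46 ≤ -36 ✓
C6: 26 ≥ 0 ✓

feasible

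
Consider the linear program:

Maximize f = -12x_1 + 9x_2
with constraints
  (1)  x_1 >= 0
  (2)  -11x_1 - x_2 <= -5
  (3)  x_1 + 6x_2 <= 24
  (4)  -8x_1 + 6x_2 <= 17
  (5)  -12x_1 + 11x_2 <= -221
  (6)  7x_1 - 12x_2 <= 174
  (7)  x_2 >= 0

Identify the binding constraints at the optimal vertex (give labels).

Corner points and f = -12x_1 + 9x_2:
  (1590/83, 67/83) → f = -18477/83
  (24, 0) → f = -288
  (221/12, 0) → f = -221

The maximum is at (221/12, 0). Substituting into each constraint, equality holds for (5) and (7); the remaining constraints have slack.

(5) and (7)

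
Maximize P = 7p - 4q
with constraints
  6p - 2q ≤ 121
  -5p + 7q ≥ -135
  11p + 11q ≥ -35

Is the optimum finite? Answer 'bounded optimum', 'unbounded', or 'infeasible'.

bounded optimum

Extreme points and P = 7p - 4q:
  (577/32, -205/32) → P = 4859/32
  (310/33, -415/33) → P = 3830/33
The feasible region has finitely many vertices and no improving ray; the maximum is 4859/32 at (577/32, -205/32).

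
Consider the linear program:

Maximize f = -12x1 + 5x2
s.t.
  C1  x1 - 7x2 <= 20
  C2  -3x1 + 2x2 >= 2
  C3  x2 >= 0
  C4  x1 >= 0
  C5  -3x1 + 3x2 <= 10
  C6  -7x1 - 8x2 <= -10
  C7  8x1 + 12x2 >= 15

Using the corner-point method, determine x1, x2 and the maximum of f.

x1 = 0, x2 = 10/3, maximum f = 50/3

Vertices and f = -12x1 + 5x2:
  (14/3, 8) → f = -16
  (3/26, 61/52) → f = 233/52
  (0, 10/3) → f = 50/3
  (0, 5/4) → f = 25/4

The optimum lies where x1 = 0 and -3x1 + 3x2 = 10.
Solving simultaneously gives x1 = 0, x2 = 10/3.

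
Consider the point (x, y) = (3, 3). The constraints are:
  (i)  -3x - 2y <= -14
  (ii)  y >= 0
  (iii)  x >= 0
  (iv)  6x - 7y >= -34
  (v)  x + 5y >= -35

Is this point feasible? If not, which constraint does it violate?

(i): -15 ≤ -14 ✓
(ii): 3 ≥ 0 ✓
(iii): 3 ≥ 0 ✓
(iv): -3 ≥ -34 ✓
(v): 18 ≥ -35 ✓

feasible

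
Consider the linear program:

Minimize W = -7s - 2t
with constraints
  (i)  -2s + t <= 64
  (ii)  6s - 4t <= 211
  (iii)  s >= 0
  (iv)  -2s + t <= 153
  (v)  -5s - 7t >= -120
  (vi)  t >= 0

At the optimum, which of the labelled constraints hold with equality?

(v) and (vi)

Corner points and W = -7s - 2t:
  (0, 120/7) → W = -240/7
  (0, 0) → W = 0
  (24, 0) → W = -168

The minimum is at (24, 0). Substituting into each constraint, equality holds for (v) and (vi); the remaining constraints have slack.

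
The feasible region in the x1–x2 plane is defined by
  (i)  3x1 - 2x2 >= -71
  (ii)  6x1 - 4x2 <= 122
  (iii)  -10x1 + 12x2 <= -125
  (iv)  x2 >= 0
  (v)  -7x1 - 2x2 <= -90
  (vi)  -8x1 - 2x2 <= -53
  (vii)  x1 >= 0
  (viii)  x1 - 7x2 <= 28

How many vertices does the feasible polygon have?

Pairwise boundary intersections that survive every other constraint:
  (241/8, 235/16)
  (61/3, 0)
  (665/52, 25/104)
  (90/7, 0)

4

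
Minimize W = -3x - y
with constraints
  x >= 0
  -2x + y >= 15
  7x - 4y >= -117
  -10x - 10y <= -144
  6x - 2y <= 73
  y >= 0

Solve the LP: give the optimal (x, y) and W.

x = 263/5, y = 1213/10, minimum W = -2791/10

Corner points and W = -3x - y:
  (0, 15) → W = -15
  (0, 117/4) → W = -117/4
  (103/2, 118) → W = -545/2
  (263/5, 1213/10) → W = -2791/10

At the optimal vertex, 7x - 4y = -117 and 6x - 2y = 73.
Solving simultaneously gives x = 263/5, y = 1213/10.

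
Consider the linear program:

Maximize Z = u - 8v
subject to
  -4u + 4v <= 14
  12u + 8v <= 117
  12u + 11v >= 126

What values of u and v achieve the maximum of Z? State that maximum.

u = 31/4, v = 3, maximum Z = -65/4

Vertices and Z = u - 8v:
  (89/20, 159/20) → Z = -1183/20
  (175/46, 168/23) → Z = -2513/46
  (31/4, 3) → Z = -65/4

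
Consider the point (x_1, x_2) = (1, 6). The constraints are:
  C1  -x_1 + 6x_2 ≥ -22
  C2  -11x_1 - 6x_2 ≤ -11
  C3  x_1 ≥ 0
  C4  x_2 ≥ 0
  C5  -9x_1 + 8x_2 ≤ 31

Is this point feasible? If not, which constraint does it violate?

not feasible — violates C5

Constraint C5: -9x_1 + 8x_2 = 39, which is not ≤ 31. All other constraints are satisfied.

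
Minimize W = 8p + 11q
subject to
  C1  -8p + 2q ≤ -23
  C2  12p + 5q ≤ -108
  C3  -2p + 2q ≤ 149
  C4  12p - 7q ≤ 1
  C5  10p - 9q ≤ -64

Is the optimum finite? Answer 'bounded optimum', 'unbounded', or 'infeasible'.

infeasible

The boundaries -8p + 2q = -23 and -2p + 2q = 149 meet at (86/3, 619/6), but that point violates 12p + 5q ≤ -108. Every candidate vertex is excluded by some other constraint, so the feasible region is empty.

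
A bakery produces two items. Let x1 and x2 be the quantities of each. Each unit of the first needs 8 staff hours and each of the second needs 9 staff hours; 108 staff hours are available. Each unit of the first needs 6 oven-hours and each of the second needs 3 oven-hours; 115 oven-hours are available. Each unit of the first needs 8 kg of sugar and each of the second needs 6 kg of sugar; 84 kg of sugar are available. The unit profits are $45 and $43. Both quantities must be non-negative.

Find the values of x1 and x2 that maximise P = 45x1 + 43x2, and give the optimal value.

x1 = 9/2, x2 = 8, maximum P = 1093/2

Extreme points and P = 45x1 + 43x2:
  (0, 0) → P = 0
  (0, 12) → P = 516
  (21/2, 0) → P = 945/2
  (9/2, 8) → P = 1093/2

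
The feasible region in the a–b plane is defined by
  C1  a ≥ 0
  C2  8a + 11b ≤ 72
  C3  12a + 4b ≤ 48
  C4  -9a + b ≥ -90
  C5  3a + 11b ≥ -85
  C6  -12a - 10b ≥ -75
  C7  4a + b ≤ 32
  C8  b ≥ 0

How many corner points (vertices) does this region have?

The feasible vertices (each the meet of two boundaries and inside every other half-plane) are:
  (0, 72/11)
  (0, 0)
  (105/52, 66/13)
  (5/2, 9/2)
  (4, 0)

5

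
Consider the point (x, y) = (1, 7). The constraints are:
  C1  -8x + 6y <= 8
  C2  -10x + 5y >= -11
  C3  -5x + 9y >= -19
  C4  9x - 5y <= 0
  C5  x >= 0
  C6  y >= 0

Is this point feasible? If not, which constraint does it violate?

Constraint C1: -8x + 6y = 34, which is not ≤ 8. All other constraints are satisfied.

not feasible — violates C1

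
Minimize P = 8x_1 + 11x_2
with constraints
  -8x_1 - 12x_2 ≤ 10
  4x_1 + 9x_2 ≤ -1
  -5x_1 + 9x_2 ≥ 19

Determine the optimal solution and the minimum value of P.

x_1 = -13/4, x_2 = 4/3, minimum P = -34/3

Feasible corners and P = 8x_1 + 11x_2:
  (-13/4, 4/3) → P = -34/3
  (-53/22, 17/22) → P = -237/22
  (-20/9, 71/81) → P = -659/81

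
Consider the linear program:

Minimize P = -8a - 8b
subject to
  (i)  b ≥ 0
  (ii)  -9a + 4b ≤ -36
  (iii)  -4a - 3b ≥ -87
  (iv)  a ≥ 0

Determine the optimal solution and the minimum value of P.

Corner points and P = -8a - 8b:
  (4, 0) → P = -32
  (87/4, 0) → P = -174
  (456/43, 639/43) → P = -8760/43

a = 456/43, b = 639/43, minimum P = -8760/43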